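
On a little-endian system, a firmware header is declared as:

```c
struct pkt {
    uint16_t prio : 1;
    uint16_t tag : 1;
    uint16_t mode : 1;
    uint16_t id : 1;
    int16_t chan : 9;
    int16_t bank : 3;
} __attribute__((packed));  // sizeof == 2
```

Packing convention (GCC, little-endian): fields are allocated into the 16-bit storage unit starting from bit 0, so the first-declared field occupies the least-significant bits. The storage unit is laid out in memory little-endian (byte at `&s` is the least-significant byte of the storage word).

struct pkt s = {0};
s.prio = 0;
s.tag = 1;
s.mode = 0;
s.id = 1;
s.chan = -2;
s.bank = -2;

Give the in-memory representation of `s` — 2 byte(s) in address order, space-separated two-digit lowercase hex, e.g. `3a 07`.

ea df

prio:1 = 0 → 0x0 << 0 → word 0x0000
tag:1 = 1 → 0x1 << 1 → word 0x0002
mode:1 = 0 → 0x0 << 2 → word 0x0002
id:1 = 1 → 0x1 << 3 → word 0x000a
chan:9 = -2 → 0x1fe << 4 → word 0x1fea
bank:3 = -2 → 0x6 << 13 → word 0xdfea
word = 0xdfea → little-endian bytes:
  [0]=0xea  [1]=0xdf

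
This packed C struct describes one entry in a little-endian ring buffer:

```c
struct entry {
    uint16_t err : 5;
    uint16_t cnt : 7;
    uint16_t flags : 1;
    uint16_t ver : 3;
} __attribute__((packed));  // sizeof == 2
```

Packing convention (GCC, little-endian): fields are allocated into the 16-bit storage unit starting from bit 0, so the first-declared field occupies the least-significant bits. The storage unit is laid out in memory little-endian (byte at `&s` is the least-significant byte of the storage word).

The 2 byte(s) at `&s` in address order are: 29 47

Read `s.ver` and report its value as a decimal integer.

2

[0]=0x29 [1]=0x47 (little-endian) → word 0x4729
err [0+:5] = (word>>0) & 0x1f = 9
cnt [5+:7] = (word>>5) & 0x7f = 57
flags [12+:1] = (word>>12) & 0x1 = 0
ver [13+:3] = (word>>13) & 0x7 = 2  ←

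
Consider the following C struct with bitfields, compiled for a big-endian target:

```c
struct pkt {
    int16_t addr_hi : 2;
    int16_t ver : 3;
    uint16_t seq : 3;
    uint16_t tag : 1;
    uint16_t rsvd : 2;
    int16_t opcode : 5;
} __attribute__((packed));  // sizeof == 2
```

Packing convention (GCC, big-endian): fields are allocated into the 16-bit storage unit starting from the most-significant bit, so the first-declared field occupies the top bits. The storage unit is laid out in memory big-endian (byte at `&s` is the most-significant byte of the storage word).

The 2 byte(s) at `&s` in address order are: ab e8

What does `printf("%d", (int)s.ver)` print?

-3

[0]=0xab [1]=0xe8 (big-endian) → word 0xabe8
addr_hi [14+:2] = (word>>14) & 0x3 = 2
ver [11+:3] = (word>>11) & 0x7 = 5  ←
seq [8+:3] = (word>>8) & 0x7 = 3
tag [7+:1] = (word>>7) & 0x1 = 1
rsvd [5+:2] = (word>>5) & 0x3 = 3
opcode [0+:5] = (word>>0) & 0x1f = 8
ver signed 3b, MSB=1: 5 - 8 = -3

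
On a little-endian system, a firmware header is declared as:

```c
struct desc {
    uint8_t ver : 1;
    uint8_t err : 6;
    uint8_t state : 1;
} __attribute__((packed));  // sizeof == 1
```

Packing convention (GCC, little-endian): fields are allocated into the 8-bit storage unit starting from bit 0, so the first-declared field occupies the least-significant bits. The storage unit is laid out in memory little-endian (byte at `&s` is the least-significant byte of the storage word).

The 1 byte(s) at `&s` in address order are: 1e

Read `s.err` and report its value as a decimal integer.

15

[0]=0x1e (little-endian) → word 0x1e
ver:1 @ bit 0 → (0x1e>>0)&0x1 = 0x0
err:6 @ bit 1 → (0x1e>>1)&0x3f = 0xf  ←
state:1 @ bit 7 → (0x1e>>7)&0x1 = 0x0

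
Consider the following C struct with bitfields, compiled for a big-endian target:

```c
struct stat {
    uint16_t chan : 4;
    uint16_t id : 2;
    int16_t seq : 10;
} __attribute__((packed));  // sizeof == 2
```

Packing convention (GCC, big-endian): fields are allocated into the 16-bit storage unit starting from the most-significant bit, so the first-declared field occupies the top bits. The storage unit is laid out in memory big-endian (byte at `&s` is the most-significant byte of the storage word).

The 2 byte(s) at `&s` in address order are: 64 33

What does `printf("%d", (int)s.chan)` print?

6

[0]=0x64 [1]=0x33 (big-endian) → word 0x6433
chan [12+:4] = (word>>12) & 0xf = 6  ←
id [10+:2] = (word>>10) & 0x3 = 1
seq [0+:10] = (word>>0) & 0x3ff = 51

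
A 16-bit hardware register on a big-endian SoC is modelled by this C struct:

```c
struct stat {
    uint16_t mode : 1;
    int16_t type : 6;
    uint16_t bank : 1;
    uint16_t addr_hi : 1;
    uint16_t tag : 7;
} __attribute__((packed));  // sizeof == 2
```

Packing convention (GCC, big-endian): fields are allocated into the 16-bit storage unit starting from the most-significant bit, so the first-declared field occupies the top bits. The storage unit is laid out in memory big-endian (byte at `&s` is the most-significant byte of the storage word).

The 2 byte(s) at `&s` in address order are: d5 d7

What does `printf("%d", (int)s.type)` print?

-22

[0]=0xd5 [1]=0xd7 (big-endian) → word 0xd5d7
mode:1 @ bit 15 → (0xd5d7>>15)&0x1 = 0x1
type:6 @ bit 9 → (0xd5d7>>9)&0x3f = 0x2a  ←
bank:1 @ bit 8 → (0xd5d7>>8)&0x1 = 0x1
addr_hi:1 @ bit 7 → (0xd5d7>>7)&0x1 = 0x1
tag:7 @ bit 0 → (0xd5d7>>0)&0x7f = 0x57
type signed 6b, MSB=1: 42 - 64 = -22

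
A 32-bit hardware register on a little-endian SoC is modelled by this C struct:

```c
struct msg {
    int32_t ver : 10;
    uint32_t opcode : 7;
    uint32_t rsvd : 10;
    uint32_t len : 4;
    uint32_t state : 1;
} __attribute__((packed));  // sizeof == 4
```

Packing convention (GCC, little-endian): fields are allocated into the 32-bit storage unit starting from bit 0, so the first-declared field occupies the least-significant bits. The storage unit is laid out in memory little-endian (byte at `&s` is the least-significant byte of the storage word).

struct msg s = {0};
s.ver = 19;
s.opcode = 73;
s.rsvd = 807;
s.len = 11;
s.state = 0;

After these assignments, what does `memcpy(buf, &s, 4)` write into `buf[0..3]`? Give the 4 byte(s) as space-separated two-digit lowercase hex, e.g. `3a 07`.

13 24 4f 5e

ver:10 = 19 → 0x13 << 0 → word 0x00000013
opcode:7 = 73 → 0x49 << 10 → word 0x00012413
rsvd:10 = 807 → 0x327 << 17 → word 0x064f2413
len:4 = 11 → 0xb << 27 → word 0x5e4f2413
state:1 = 0 → 0x0 << 31 → word 0x5e4f2413
word = 0x5e4f2413 → little-endian bytes:
  [0]=0x13  [1]=0x24  [2]=0x4f  [3]=0x5e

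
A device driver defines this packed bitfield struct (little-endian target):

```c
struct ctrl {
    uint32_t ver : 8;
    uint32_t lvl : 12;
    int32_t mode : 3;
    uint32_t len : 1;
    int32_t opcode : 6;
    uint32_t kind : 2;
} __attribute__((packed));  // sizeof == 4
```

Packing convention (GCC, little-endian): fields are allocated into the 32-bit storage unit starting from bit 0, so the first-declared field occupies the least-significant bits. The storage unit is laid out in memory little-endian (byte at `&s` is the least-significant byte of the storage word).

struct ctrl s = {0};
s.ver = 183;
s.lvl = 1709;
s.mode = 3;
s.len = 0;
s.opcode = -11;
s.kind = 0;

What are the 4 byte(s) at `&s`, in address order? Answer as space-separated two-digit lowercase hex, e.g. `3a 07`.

[0+:8] ver=183 & 0xff = 0xb7; word=0x000000b7
[8+:12] lvl=1709 & 0xfff = 0x6ad; word=0x0006adb7
[20+:3] mode=3 & 0x7 = 0x3; word=0x0036adb7
[23+:1] len=0 & 0x1 = 0x0; word=0x0036adb7
[24+:6] opcode=-11 & 0x3f = 0x35; word=0x3536adb7
[30+:2] kind=0 & 0x3 = 0x0; word=0x3536adb7
word = 0x3536adb7 → little-endian bytes:
  [0]=0xb7  [1]=0xad  [2]=0x36  [3]=0x35

b7 ad 36 35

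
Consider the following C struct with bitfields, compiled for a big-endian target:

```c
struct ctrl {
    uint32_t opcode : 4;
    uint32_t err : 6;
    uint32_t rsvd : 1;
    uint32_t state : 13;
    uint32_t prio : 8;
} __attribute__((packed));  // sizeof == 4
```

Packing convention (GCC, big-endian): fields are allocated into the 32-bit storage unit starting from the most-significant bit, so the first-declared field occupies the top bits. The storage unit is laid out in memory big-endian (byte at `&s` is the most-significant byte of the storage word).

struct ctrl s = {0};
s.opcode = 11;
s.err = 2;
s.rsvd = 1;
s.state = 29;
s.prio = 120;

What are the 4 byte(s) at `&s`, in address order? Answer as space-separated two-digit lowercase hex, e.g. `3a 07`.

b0 a0 1d 78

opcode:4 = 11 → 0xb << 28 → word 0xb0000000
err:6 = 2 → 0x2 << 22 → word 0xb0800000
rsvd:1 = 1 → 0x1 << 21 → word 0xb0a00000
state:13 = 29 → 0x1d << 8 → word 0xb0a01d00
prio:8 = 120 → 0x78 << 0 → word 0xb0a01d78
word = 0xb0a01d78 → big-endian bytes:
  [0]=0xb0  [1]=0xa0  [2]=0x1d  [3]=0x78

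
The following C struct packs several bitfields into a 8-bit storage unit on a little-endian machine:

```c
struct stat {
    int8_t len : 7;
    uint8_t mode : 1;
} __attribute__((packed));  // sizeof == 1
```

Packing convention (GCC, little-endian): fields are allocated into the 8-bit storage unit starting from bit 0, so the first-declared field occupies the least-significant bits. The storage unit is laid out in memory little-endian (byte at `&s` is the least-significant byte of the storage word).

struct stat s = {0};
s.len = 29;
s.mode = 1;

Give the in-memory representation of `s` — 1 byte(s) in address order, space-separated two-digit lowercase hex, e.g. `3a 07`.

9d

len (7b) val=29 bits=0x1d at bit 0: 0x1d
mode (1b) val=1 bits=0x1 at bit 7: 0x9d
word = 0x9d → little-endian bytes:
  [0]=0x9d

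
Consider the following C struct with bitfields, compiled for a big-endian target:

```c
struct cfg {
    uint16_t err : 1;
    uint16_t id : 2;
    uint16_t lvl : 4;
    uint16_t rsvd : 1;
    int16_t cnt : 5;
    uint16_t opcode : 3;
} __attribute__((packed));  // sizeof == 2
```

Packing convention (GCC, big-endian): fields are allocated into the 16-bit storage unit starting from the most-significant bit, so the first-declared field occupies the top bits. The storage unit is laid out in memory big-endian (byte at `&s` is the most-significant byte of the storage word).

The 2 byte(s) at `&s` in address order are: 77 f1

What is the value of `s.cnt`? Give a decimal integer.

-2

[0]=0x77 [1]=0xf1 (big-endian) → word 0x77f1
err:1 @ bit 15 → (0x77f1>>15)&0x1 = 0x0
id:2 @ bit 13 → (0x77f1>>13)&0x3 = 0x3
lvl:4 @ bit 9 → (0x77f1>>9)&0xf = 0xb
rsvd:1 @ bit 8 → (0x77f1>>8)&0x1 = 0x1
cnt:5 @ bit 3 → (0x77f1>>3)&0x1f = 0x1e  ←
opcode:3 @ bit 0 → (0x77f1>>0)&0x7 = 0x1
cnt signed 5b, MSB=1: 30 - 32 = -2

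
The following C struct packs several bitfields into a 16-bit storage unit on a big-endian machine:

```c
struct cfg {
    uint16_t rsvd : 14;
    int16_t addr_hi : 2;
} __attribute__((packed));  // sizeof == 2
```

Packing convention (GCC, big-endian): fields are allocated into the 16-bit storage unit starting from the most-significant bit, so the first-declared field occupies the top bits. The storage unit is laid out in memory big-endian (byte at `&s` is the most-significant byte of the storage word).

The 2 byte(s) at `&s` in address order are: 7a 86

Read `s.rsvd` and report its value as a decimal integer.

[0]=0x7a [1]=0x86 (big-endian) → word 0x7a86
rsvd:14 @ bit 2 → (0x7a86>>2)&0x3fff = 0x1ea1  ←
addr_hi:2 @ bit 0 → (0x7a86>>0)&0x3 = 0x2

7841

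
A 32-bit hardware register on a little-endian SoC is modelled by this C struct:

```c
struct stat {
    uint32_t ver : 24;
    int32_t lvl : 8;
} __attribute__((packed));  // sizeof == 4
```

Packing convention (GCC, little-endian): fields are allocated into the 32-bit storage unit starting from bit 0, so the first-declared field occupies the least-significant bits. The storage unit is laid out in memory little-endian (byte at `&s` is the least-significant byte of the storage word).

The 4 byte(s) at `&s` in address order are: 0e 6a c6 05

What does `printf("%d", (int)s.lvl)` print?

5

[0]=0x0e [1]=0x6a [2]=0xc6 [3]=0x05 (little-endian) → word 0x05c66a0e
ver:24 @ bit 0 → (0x05c66a0e>>0)&0xffffff = 0xc66a0e
lvl:8 @ bit 24 → (0x05c66a0e>>24)&0xff = 0x5  ←
lvl signed 8b, MSB=0: value = 5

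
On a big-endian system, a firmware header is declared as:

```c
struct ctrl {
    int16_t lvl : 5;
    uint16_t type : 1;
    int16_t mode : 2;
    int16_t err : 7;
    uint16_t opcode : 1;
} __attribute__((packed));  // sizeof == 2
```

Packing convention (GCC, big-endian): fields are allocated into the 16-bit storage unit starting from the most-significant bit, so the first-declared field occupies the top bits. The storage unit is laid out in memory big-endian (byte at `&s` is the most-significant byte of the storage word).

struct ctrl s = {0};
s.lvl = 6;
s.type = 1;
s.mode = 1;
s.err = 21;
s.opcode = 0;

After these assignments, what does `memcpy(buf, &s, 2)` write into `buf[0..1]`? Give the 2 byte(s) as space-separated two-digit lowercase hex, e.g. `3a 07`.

35 2a

[11+:5] lvl=6 & 0x1f = 0x6; word=0x3000
[10+:1] type=1 & 0x1 = 0x1; word=0x3400
[8+:2] mode=1 & 0x3 = 0x1; word=0x3500
[1+:7] err=21 & 0x7f = 0x15; word=0x352a
[0+:1] opcode=0 & 0x1 = 0x0; word=0x352a
word = 0x352a → big-endian bytes:
  [0]=0x35  [1]=0x2a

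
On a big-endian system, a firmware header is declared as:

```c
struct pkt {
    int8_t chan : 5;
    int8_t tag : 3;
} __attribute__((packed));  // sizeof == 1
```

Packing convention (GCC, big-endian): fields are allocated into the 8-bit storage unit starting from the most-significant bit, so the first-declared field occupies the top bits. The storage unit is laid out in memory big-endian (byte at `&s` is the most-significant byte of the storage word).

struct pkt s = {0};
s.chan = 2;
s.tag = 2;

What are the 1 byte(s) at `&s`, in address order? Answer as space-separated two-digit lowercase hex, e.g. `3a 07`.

12

chan (5b) val=2 bits=0x2 at bit 3: 0x10
tag (3b) val=2 bits=0x2 at bit 0: 0x12
word = 0x12 → big-endian bytes:
  [0]=0x12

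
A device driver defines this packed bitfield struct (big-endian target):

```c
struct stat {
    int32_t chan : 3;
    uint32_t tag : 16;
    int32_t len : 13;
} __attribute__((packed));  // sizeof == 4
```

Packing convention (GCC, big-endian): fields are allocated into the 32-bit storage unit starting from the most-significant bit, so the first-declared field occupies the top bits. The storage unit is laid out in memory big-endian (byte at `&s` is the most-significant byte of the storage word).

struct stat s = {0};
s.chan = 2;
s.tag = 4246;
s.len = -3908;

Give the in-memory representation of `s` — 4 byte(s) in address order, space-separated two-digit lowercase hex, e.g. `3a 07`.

42 12 d0 bc

[29+:3] chan=2 & 0x7 = 0x2; word=0x40000000
[13+:16] tag=4246 & 0xffff = 0x1096; word=0x4212c000
[0+:13] len=-3908 & 0x1fff = 0x10bc; word=0x4212d0bc
word = 0x4212d0bc → big-endian bytes:
  [0]=0x42  [1]=0x12  [2]=0xd0  [3]=0xbc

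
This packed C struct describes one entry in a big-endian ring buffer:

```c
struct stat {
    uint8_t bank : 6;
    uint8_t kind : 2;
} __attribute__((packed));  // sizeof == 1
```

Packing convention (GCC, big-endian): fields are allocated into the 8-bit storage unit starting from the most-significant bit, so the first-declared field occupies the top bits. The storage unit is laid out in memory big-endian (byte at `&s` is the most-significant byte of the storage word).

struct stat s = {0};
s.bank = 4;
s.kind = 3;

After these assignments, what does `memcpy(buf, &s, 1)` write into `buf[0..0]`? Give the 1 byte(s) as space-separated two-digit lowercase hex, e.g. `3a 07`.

13

bank:6 = 4 → 0x4 << 2 → word 0x10
kind:2 = 3 → 0x3 << 0 → word 0x13
word = 0x13 → big-endian bytes:
  [0]=0x13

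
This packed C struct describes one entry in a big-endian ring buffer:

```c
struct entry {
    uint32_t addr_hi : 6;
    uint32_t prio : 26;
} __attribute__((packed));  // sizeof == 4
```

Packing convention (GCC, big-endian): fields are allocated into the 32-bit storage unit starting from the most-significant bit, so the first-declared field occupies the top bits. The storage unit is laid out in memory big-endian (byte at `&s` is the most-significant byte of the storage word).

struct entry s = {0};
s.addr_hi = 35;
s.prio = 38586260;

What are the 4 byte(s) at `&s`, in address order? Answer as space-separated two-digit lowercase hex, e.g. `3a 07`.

addr_hi:6 = 35 → 0x23 << 26 → word 0x8c000000
prio:26 = 38586260 → 0x24cc794 << 0 → word 0x8e4cc794
word = 0x8e4cc794 → big-endian bytes:
  [0]=0x8e  [1]=0x4c  [2]=0xc7  [3]=0x94

8e 4c c7 94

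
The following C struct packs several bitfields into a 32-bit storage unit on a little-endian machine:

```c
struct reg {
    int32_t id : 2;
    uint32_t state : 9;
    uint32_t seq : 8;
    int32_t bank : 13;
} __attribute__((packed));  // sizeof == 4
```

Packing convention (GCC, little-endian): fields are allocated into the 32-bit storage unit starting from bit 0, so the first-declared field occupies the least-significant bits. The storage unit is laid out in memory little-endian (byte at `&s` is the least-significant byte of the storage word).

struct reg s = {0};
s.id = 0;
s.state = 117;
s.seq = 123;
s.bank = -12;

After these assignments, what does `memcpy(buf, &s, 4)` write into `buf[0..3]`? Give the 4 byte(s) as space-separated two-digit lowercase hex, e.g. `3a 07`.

d4 d9 a3 ff

id (2b) val=0 bits=0x0 at bit 0: 0x00000000
state (9b) val=117 bits=0x75 at bit 2: 0x000001d4
seq (8b) val=123 bits=0x7b at bit 11: 0x0003d9d4
bank (13b) val=-12 bits=0x1ff4 at bit 19: 0xffa3d9d4
word = 0xffa3d9d4 → little-endian bytes:
  [0]=0xd4  [1]=0xd9  [2]=0xa3  [3]=0xff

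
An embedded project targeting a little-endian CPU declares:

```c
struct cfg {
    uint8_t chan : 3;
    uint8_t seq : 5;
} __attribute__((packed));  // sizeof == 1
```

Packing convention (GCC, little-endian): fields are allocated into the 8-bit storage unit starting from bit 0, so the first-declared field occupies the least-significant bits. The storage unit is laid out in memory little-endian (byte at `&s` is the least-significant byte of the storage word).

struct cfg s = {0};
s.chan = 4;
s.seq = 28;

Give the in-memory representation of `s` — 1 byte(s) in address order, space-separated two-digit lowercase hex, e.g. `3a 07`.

e4

[0+:3] chan=4 & 0x7 = 0x4; word=0x04
[3+:5] seq=28 & 0x1f = 0x1c; word=0xe4
word = 0xe4 → little-endian bytes:
  [0]=0xe4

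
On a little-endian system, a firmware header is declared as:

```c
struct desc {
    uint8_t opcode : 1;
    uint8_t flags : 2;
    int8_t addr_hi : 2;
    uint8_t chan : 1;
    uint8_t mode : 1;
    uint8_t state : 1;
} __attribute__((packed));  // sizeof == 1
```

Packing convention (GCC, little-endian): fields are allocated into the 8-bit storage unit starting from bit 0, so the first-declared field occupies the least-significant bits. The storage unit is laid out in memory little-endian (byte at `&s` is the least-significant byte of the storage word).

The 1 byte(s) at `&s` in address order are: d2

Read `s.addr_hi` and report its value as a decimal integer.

[0]=0xd2 (little-endian) → word 0xd2
opcode [0+:1] = (word>>0) & 0x1 = 0
flags [1+:2] = (word>>1) & 0x3 = 1
addr_hi [3+:2] = (word>>3) & 0x3 = 2  ←
chan [5+:1] = (word>>5) & 0x1 = 0
mode [6+:1] = (word>>6) & 0x1 = 1
state [7+:1] = (word>>7) & 0x1 = 1
addr_hi signed 2b, MSB=1: 2 - 4 = -2

-2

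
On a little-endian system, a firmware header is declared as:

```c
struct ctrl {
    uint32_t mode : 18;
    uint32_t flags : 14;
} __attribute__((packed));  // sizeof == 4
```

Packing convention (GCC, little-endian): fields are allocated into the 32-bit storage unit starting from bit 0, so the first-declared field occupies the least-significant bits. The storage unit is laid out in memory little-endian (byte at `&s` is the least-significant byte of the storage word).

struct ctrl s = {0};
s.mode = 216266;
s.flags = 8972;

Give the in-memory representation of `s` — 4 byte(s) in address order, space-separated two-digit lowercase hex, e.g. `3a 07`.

ca 4c 33 8c

mode (18b) val=216266 bits=0x34cca at bit 0: 0x00034cca
flags (14b) val=8972 bits=0x230c at bit 18: 0x8c334cca
word = 0x8c334cca → little-endian bytes:
  [0]=0xca  [1]=0x4c  [2]=0x33  [3]=0x8c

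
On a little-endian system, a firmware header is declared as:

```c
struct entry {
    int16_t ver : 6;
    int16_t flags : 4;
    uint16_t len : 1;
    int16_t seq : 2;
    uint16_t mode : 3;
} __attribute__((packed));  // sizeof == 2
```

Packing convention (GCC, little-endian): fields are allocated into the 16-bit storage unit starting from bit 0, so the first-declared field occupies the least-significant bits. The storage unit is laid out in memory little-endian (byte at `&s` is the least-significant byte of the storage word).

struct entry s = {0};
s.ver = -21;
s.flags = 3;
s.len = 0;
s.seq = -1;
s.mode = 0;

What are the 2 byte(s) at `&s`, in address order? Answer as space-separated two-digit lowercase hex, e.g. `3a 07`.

eb 18

ver (6b) val=-21 bits=0x2b at bit 0: 0x002b
flags (4b) val=3 bits=0x3 at bit 6: 0x00eb
len (1b) val=0 bits=0x0 at bit 10: 0x00eb
seq (2b) val=-1 bits=0x3 at bit 11: 0x18eb
mode (3b) val=0 bits=0x0 at bit 13: 0x18eb
word = 0x18eb → little-endian bytes:
  [0]=0xeb  [1]=0x18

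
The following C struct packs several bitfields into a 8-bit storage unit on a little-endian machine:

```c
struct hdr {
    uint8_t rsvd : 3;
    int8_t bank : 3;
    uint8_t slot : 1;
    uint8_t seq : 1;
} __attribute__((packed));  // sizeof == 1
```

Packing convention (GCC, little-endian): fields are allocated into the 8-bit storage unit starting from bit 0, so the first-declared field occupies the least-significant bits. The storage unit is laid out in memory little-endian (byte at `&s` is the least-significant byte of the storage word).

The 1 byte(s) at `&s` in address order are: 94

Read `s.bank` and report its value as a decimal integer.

[0]=0x94 (little-endian) → word 0x94
rsvd [0+:3] = (word>>0) & 0x7 = 4
bank [3+:3] = (word>>3) & 0x7 = 2  ←
slot [6+:1] = (word>>6) & 0x1 = 0
seq [7+:1] = (word>>7) & 0x1 = 1
bank signed 3b, MSB=0: value = 2

2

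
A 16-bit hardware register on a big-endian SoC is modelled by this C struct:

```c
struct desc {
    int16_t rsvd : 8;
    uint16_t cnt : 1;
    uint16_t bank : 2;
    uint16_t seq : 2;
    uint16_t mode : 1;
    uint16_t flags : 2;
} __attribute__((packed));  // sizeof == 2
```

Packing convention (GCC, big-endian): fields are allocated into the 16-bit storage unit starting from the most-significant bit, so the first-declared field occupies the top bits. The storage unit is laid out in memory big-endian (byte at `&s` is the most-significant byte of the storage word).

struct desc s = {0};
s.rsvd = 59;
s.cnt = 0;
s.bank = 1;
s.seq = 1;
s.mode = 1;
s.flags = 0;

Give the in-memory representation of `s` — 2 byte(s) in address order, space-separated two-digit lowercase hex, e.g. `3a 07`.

3b 2c

rsvd (8b) val=59 bits=0x3b at bit 8: 0x3b00
cnt (1b) val=0 bits=0x0 at bit 7: 0x3b00
bank (2b) val=1 bits=0x1 at bit 5: 0x3b20
seq (2b) val=1 bits=0x1 at bit 3: 0x3b28
mode (1b) val=1 bits=0x1 at bit 2: 0x3b2c
flags (2b) val=0 bits=0x0 at bit 0: 0x3b2c
word = 0x3b2c → big-endian bytes:
  [0]=0x3b  [1]=0x2c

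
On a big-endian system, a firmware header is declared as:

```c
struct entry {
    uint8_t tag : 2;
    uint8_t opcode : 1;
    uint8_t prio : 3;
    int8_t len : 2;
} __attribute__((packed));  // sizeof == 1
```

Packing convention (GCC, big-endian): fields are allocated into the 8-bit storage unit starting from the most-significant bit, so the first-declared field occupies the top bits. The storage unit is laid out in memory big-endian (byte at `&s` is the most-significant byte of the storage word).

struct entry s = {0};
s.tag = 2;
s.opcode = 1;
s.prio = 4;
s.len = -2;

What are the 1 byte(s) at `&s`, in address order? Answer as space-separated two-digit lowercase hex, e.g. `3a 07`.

tag (2b) val=2 bits=0x2 at bit 6: 0x80
opcode (1b) val=1 bits=0x1 at bit 5: 0xa0
prio (3b) val=4 bits=0x4 at bit 2: 0xb0
len (2b) val=-2 bits=0x2 at bit 0: 0xb2
word = 0xb2 → big-endian bytes:
  [0]=0xb2

b2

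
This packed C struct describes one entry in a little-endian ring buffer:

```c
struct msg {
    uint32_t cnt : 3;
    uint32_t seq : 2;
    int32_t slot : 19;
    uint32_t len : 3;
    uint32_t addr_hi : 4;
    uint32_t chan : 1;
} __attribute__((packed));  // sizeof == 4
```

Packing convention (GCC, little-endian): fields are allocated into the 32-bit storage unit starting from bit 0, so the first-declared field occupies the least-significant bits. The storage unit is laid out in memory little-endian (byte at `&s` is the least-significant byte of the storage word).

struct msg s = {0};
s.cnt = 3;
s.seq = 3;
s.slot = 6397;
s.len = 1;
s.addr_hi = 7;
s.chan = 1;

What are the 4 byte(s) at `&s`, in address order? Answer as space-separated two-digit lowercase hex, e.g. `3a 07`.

[0+:3] cnt=3 & 0x7 = 0x3; word=0x00000003
[3+:2] seq=3 & 0x3 = 0x3; word=0x0000001b
[5+:19] slot=6397 & 0x7ffff = 0x18fd; word=0x00031fbb
[24+:3] len=1 & 0x7 = 0x1; word=0x01031fbb
[27+:4] addr_hi=7 & 0xf = 0x7; word=0x39031fbb
[31+:1] chan=1 & 0x1 = 0x1; word=0xb9031fbb
word = 0xb9031fbb → little-endian bytes:
  [0]=0xbb  [1]=0x1f  [2]=0x03  [3]=0xb9

bb 1f 03 b9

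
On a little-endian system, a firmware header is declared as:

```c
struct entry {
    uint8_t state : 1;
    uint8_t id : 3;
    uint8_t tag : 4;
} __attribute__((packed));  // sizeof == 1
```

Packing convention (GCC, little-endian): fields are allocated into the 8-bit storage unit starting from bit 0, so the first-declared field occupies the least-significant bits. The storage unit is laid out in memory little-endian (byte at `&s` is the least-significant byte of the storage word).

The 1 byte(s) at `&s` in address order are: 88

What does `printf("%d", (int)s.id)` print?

4

[0]=0x88 (little-endian) → word 0x88
state:1 @ bit 0 → (0x88>>0)&0x1 = 0x0
id:3 @ bit 1 → (0x88>>1)&0x7 = 0x4  ←
tag:4 @ bit 4 → (0x88>>4)&0xf = 0x8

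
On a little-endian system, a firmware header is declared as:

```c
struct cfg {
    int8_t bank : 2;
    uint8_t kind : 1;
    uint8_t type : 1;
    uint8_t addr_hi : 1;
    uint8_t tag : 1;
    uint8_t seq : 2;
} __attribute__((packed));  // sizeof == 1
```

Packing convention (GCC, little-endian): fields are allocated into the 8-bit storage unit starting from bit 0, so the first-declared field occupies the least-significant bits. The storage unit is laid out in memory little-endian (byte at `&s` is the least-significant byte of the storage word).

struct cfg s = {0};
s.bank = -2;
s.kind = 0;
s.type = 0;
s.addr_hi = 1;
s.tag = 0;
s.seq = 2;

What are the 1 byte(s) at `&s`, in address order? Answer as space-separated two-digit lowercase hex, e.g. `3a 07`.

92

[0+:2] bank=-2 & 0x3 = 0x2; word=0x02
[2+:1] kind=0 & 0x1 = 0x0; word=0x02
[3+:1] type=0 & 0x1 = 0x0; word=0x02
[4+:1] addr_hi=1 & 0x1 = 0x1; word=0x12
[5+:1] tag=0 & 0x1 = 0x0; word=0x12
[6+:2] seq=2 & 0x3 = 0x2; word=0x92
word = 0x92 → little-endian bytes:
  [0]=0x92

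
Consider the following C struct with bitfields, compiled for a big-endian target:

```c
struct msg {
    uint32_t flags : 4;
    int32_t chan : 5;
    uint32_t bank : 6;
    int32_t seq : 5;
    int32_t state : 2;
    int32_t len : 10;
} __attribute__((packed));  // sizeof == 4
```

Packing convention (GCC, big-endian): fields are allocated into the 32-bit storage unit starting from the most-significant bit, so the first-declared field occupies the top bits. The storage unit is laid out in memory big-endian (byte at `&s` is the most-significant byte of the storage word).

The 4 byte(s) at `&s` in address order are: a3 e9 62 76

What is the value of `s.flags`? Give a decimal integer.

10

[0]=0xa3 [1]=0xe9 [2]=0x62 [3]=0x76 (big-endian) → word 0xa3e96276
flags:4 @ bit 28 → (0xa3e96276>>28)&0xf = 0xa  ←
chan:5 @ bit 23 → (0xa3e96276>>23)&0x1f = 0x7
bank:6 @ bit 17 → (0xa3e96276>>17)&0x3f = 0x34
seq:5 @ bit 12 → (0xa3e96276>>12)&0x1f = 0x16
state:2 @ bit 10 → (0xa3e96276>>10)&0x3 = 0x0
len:10 @ bit 0 → (0xa3e96276>>0)&0x3ff = 0x276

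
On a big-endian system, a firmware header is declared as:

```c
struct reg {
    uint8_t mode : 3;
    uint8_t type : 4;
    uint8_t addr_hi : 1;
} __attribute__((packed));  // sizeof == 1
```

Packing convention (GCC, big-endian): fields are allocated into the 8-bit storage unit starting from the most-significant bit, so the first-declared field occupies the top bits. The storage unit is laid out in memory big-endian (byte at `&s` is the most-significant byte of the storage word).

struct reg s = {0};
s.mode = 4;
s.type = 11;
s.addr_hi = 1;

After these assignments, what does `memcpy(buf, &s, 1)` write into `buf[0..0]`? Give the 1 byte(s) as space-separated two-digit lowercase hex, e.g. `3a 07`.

[5+:3] mode=4 & 0x7 = 0x4; word=0x80
[1+:4] type=11 & 0xf = 0xb; word=0x96
[0+:1] addr_hi=1 & 0x1 = 0x1; word=0x97
word = 0x97 → big-endian bytes:
  [0]=0x97

97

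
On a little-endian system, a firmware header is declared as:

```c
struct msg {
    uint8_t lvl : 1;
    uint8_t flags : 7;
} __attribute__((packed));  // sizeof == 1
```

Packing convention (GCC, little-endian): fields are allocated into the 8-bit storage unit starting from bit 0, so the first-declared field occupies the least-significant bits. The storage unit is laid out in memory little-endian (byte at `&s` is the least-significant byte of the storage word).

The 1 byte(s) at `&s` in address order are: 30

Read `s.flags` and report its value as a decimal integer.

[0]=0x30 (little-endian) → word 0x30
lvl:1 @ bit 0 → (0x30>>0)&0x1 = 0x0
flags:7 @ bit 1 → (0x30>>1)&0x7f = 0x18  ←

24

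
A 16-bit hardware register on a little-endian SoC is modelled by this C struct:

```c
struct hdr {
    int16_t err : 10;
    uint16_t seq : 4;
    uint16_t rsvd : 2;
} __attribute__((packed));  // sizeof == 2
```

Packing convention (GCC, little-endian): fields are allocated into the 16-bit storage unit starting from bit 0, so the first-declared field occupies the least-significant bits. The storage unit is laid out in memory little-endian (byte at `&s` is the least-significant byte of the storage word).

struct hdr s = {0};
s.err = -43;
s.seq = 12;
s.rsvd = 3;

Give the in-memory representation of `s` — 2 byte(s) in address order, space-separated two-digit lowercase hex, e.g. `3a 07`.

d5 f3

err (10b) val=-43 bits=0x3d5 at bit 0: 0x03d5
seq (4b) val=12 bits=0xc at bit 10: 0x33d5
rsvd (2b) val=3 bits=0x3 at bit 14: 0xf3d5
word = 0xf3d5 → little-endian bytes:
  [0]=0xd5  [1]=0xf3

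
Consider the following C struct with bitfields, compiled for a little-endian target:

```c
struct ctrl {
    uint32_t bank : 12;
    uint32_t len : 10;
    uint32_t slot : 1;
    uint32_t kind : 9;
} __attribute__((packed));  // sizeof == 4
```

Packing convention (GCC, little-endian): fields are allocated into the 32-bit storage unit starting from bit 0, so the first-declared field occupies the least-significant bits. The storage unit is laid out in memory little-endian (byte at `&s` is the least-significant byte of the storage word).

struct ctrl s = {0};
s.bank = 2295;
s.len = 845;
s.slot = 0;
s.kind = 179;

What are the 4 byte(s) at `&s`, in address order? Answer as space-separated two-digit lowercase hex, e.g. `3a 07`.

bank:12 = 2295 → 0x8f7 << 0 → word 0x000008f7
len:10 = 845 → 0x34d << 12 → word 0x0034d8f7
slot:1 = 0 → 0x0 << 22 → word 0x0034d8f7
kind:9 = 179 → 0xb3 << 23 → word 0x59b4d8f7
word = 0x59b4d8f7 → little-endian bytes:
  [0]=0xf7  [1]=0xd8  [2]=0xb4  [3]=0x59

f7 d8 b4 59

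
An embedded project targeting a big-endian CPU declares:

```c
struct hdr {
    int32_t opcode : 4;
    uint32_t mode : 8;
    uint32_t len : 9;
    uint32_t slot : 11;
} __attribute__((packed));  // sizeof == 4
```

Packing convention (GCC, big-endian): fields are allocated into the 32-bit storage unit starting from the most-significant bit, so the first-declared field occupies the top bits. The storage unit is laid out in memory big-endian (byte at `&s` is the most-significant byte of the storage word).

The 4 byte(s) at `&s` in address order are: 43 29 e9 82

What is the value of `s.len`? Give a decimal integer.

[0]=0x43 [1]=0x29 [2]=0xe9 [3]=0x82 (big-endian) → word 0x4329e982
opcode [28+:4] = (word>>28) & 0xf = 4
mode [20+:8] = (word>>20) & 0xff = 50
len [11+:9] = (word>>11) & 0x1ff = 317  ←
slot [0+:11] = (word>>0) & 0x7ff = 386

317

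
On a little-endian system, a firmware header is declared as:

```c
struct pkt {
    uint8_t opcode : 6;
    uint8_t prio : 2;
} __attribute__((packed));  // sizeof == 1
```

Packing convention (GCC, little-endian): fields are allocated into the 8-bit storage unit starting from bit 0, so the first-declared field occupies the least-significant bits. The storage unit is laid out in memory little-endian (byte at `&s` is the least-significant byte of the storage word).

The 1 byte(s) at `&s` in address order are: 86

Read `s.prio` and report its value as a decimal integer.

[0]=0x86 (little-endian) → word 0x86
opcode [0+:6] = (word>>0) & 0x3f = 6
prio [6+:2] = (word>>6) & 0x3 = 2  ←

2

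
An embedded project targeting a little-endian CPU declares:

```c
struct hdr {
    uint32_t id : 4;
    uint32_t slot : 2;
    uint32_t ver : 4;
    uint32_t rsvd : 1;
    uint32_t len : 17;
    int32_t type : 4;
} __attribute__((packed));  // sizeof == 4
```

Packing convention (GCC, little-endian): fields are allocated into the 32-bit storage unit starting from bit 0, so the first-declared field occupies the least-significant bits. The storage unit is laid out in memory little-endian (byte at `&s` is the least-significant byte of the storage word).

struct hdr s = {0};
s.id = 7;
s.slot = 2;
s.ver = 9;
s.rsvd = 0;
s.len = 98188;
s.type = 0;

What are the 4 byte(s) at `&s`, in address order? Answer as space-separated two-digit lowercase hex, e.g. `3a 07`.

id (4b) val=7 bits=0x7 at bit 0: 0x00000007
slot (2b) val=2 bits=0x2 at bit 4: 0x00000027
ver (4b) val=9 bits=0x9 at bit 6: 0x00000267
rsvd (1b) val=0 bits=0x0 at bit 10: 0x00000267
len (17b) val=98188 bits=0x17f8c at bit 11: 0x0bfc6267
type (4b) val=0 bits=0x0 at bit 28: 0x0bfc6267
word = 0x0bfc6267 → little-endian bytes:
  [0]=0x67  [1]=0x62  [2]=0xfc  [3]=0x0b

67 62 fc 0b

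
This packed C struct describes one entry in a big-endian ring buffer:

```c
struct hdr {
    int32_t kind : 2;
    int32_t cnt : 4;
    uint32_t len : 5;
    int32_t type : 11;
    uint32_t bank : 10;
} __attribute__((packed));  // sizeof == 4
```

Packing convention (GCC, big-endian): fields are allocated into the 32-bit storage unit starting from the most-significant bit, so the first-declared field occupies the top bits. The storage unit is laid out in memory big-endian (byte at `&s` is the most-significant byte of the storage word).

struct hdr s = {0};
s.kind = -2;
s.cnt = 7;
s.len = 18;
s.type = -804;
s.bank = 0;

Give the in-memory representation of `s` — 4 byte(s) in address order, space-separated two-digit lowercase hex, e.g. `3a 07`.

kind (2b) val=-2 bits=0x2 at bit 30: 0x80000000
cnt (4b) val=7 bits=0x7 at bit 26: 0x9c000000
len (5b) val=18 bits=0x12 at bit 21: 0x9e400000
type (11b) val=-804 bits=0x4dc at bit 10: 0x9e537000
bank (10b) val=0 bits=0x0 at bit 0: 0x9e537000
word = 0x9e537000 → big-endian bytes:
  [0]=0x9e  [1]=0x53  [2]=0x70  [3]=0x00

9e 53 70 00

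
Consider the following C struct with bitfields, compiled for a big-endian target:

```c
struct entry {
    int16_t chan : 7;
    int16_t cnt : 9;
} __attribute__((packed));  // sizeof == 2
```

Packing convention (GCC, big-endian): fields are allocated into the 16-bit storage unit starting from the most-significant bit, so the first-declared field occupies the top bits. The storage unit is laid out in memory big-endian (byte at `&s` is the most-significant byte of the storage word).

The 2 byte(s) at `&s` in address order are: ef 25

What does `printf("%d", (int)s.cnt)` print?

-219

[0]=0xef [1]=0x25 (big-endian) → word 0xef25
chan [9+:7] = (word>>9) & 0x7f = 119
cnt [0+:9] = (word>>0) & 0x1ff = 293  ←
cnt signed 9b, MSB=1: 293 - 512 = -219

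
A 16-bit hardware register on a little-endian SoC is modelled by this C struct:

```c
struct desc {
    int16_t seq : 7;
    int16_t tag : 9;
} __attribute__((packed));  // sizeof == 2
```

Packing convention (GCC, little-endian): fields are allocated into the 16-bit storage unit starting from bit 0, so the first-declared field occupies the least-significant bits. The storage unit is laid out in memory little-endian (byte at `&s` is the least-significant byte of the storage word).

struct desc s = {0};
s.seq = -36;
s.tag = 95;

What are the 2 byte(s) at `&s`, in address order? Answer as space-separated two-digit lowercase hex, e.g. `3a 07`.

dc 2f

seq:7 = -36 → 0x5c << 0 → word 0x005c
tag:9 = 95 → 0x5f << 7 → word 0x2fdc
word = 0x2fdc → little-endian bytes:
  [0]=0xdc  [1]=0x2f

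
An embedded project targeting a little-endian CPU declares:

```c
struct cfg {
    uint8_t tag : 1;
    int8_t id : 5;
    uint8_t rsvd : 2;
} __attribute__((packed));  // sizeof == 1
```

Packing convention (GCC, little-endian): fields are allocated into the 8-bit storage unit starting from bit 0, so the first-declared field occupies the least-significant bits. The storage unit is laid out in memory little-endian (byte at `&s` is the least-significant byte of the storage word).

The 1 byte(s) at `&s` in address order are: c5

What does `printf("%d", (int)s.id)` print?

[0]=0xc5 (little-endian) → word 0xc5
tag:1 @ bit 0 → (0xc5>>0)&0x1 = 0x1
id:5 @ bit 1 → (0xc5>>1)&0x1f = 0x2  ←
rsvd:2 @ bit 6 → (0xc5>>6)&0x3 = 0x3
id signed 5b, MSB=0: value = 2

2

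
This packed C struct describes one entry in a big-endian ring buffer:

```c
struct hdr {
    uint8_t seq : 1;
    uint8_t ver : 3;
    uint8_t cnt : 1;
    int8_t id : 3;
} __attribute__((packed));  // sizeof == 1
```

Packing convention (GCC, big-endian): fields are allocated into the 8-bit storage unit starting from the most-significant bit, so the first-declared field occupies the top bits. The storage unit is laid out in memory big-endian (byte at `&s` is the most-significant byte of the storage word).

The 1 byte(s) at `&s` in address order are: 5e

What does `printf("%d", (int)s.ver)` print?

5

[0]=0x5e (big-endian) → word 0x5e
seq:1 @ bit 7 → (0x5e>>7)&0x1 = 0x0
ver:3 @ bit 4 → (0x5e>>4)&0x7 = 0x5  ←
cnt:1 @ bit 3 → (0x5e>>3)&0x1 = 0x1
id:3 @ bit 0 → (0x5e>>0)&0x7 = 0x6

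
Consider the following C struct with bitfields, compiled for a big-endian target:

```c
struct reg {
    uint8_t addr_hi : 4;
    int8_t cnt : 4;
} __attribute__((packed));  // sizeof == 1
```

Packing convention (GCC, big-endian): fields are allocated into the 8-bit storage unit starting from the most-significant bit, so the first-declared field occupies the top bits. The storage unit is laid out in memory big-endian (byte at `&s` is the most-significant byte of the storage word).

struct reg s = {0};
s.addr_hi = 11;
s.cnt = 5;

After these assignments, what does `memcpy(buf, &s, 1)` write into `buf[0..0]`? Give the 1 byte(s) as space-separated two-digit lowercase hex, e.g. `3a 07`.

[4+:4] addr_hi=11 & 0xf = 0xb; word=0xb0
[0+:4] cnt=5 & 0xf = 0x5; word=0xb5
word = 0xb5 → big-endian bytes:
  [0]=0xb5

b5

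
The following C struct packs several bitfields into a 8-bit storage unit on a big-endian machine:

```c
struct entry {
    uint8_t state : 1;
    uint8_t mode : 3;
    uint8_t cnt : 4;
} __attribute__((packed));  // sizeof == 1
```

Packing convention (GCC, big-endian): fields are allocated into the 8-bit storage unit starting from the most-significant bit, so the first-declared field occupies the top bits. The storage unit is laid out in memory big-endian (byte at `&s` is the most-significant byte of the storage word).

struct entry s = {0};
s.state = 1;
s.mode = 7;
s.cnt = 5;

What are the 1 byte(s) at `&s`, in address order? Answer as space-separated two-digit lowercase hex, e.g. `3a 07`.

f5

state:1 = 1 → 0x1 << 7 → word 0x80
mode:3 = 7 → 0x7 << 4 → word 0xf0
cnt:4 = 5 → 0x5 << 0 → word 0xf5
word = 0xf5 → big-endian bytes:
  [0]=0xf5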